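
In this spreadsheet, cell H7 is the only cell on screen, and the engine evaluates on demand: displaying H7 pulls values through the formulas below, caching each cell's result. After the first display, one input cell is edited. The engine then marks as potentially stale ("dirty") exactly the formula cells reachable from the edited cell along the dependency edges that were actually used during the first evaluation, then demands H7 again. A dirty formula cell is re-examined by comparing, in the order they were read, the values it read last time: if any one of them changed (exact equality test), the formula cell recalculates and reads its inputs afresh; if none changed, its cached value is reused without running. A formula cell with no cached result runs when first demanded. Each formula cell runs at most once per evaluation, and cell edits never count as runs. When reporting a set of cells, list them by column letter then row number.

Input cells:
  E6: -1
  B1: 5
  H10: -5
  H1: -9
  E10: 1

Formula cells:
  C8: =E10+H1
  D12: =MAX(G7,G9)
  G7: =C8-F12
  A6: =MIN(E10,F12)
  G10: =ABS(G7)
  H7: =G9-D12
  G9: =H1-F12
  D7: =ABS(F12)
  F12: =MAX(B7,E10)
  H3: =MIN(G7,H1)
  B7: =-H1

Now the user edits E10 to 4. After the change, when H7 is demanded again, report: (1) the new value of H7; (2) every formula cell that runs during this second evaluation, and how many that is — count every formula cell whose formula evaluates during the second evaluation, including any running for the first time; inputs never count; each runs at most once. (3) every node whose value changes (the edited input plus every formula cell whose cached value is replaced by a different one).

H7 now evaluates to -4.
Run set: C8, D12, F12, G7, H7 (5 run).
Changed values: C8, D12, E10, G7, H7.
The important point: at G9 every value read last time is unchanged, so the dirty flag clears without a run.

Initial pass — values computed on the first demand:
  B7 = -(-9) = 9
  C8 = 1 + -9 = -8
  F12 = MAX(9, 1) = 9
  G7 = -8 - 9 = -17
  G9 = -9 - 9 = -18
  D12 = MAX(-17, -18) = -17
  H7 = -18 - -17 = -1

Second demand — change propagation:
  C8: re-runs because E10 1->4; new result -5.
  F12: re-runs because E10 1->4; new result 9 (unchanged).
  G7: re-runs because C8 -8->-5; new result -14.
  G9: re-examined; everything it read last time is the same (H1 unchanged, F12 unchanged) — cache -18 kept, no run.
  D12: re-runs because G7 -17->-14; new result -14.
  H7: re-runs because D12 -17->-14; new result -4.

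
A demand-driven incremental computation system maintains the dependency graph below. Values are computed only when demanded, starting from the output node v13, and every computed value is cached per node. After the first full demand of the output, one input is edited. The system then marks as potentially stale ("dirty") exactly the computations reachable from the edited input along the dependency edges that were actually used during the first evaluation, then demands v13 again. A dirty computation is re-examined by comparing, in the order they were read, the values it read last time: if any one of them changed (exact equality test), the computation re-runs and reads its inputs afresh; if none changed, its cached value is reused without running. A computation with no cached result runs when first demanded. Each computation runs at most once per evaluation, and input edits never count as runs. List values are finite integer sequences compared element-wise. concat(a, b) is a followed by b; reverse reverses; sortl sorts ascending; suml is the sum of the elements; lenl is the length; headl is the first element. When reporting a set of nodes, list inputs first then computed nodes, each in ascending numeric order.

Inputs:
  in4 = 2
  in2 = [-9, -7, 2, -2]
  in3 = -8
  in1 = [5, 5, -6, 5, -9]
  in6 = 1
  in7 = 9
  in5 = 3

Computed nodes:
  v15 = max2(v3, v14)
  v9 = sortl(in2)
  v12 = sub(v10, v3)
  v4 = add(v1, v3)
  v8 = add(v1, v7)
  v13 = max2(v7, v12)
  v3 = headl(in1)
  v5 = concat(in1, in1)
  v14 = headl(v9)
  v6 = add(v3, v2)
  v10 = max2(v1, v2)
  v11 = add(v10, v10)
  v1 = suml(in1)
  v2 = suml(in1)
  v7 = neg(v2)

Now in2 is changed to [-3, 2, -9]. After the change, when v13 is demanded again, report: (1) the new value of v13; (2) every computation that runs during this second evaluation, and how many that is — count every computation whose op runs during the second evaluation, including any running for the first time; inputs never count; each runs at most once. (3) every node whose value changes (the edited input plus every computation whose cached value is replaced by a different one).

First evaluation (everything demanded from the output):
  v1 = suml([5, 5, -6, 5, -9]) = 0
  v2 = suml([5, 5, -6, 5, -9]) = 0
  v3 = headl([5, 5, -6, 5, -9]) = 5
  v7 = neg(0) = 0
  v10 = max2(0, 0) = 0
  v12 = sub(0, 5) = -5
  v13 = max2(0, -5) = 0

Propagation after the edit:
  in2 feeds no computation that the output demands — nothing is marked dirty and nothing runs.

Key observation: in2 is never demanded by the output, so the edit triggers no recomputation at all.

New value of v13: 0.
Computations that run: none — 0 in total.
Values that change: in2.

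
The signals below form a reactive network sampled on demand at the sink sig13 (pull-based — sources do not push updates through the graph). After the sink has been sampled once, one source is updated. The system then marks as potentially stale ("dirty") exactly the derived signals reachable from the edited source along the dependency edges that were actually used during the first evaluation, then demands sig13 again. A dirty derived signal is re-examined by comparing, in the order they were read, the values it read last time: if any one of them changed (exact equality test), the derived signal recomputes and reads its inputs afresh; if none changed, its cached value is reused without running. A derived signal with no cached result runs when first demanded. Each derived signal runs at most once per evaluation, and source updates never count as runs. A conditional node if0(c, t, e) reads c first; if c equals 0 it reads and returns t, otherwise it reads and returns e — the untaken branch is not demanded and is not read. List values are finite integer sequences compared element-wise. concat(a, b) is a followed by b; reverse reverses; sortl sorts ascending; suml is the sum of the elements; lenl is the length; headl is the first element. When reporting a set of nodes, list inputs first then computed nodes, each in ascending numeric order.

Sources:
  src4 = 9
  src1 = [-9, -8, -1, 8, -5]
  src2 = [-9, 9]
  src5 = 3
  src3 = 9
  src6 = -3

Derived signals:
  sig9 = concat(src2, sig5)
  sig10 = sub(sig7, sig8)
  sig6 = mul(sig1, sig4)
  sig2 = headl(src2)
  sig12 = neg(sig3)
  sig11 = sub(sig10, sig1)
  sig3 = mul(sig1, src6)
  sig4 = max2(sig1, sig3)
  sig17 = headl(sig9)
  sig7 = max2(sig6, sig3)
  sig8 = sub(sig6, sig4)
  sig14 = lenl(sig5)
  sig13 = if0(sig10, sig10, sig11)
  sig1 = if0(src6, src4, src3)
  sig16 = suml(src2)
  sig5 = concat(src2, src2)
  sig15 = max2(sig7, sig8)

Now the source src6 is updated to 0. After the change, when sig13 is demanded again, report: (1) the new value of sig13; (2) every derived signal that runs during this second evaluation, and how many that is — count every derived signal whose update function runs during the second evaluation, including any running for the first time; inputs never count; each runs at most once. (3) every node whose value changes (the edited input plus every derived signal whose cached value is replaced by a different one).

Initial pass — values computed on the first demand:
  sig1 = if0(src6=-3 -> else branch src3) = 9
  sig3 = mul(9, -3) = -27
  sig4 = max2(9, -27) = 9
  sig6 = mul(9, 9) = 81
  sig7 = max2(81, -27) = 81
  sig8 = sub(81, 9) = 72
  sig10 = sub(81, 72) = 9
  sig11 = sub(9, 9) = 0
  sig13 = if0(sig10=9 -> else branch sig11) = 0

Second demand — change propagation:
  sig1: re-runs because src6 -3->0; new result 9 (unchanged).
  sig3: re-runs because src6 -3->0; new result 0.
  sig4: re-runs because sig3 -27->0; new result 9 (unchanged).
  sig6: re-examined; everything it read last time is the same (sig1 unchanged, sig4 unchanged) — cache 81 kept, no run.
  sig7: re-runs because sig3 -27->0; new result 81 (unchanged).
  sig8: re-examined; everything it read last time is the same (sig6 unchanged, sig4 unchanged) — cache 72 kept, no run.
  sig10: re-examined; everything it read last time is the same (sig7 unchanged, sig8 unchanged) — cache 9 kept, no run.
  sig11: re-examined; everything it read last time is the same (sig10 unchanged, sig1 unchanged) — cache 0 kept, no run.
  sig13: re-examined; everything it read last time is the same (sig10 unchanged, sig11 unchanged) — cache 0 kept, no run.

The important point: at sig6 every value read last time is unchanged, so the dirty flag clears without a run.

sig13 now evaluates to 0.
Run set: sig1, sig3, sig4, sig7 (4 run).
Changed values: src6, sig3.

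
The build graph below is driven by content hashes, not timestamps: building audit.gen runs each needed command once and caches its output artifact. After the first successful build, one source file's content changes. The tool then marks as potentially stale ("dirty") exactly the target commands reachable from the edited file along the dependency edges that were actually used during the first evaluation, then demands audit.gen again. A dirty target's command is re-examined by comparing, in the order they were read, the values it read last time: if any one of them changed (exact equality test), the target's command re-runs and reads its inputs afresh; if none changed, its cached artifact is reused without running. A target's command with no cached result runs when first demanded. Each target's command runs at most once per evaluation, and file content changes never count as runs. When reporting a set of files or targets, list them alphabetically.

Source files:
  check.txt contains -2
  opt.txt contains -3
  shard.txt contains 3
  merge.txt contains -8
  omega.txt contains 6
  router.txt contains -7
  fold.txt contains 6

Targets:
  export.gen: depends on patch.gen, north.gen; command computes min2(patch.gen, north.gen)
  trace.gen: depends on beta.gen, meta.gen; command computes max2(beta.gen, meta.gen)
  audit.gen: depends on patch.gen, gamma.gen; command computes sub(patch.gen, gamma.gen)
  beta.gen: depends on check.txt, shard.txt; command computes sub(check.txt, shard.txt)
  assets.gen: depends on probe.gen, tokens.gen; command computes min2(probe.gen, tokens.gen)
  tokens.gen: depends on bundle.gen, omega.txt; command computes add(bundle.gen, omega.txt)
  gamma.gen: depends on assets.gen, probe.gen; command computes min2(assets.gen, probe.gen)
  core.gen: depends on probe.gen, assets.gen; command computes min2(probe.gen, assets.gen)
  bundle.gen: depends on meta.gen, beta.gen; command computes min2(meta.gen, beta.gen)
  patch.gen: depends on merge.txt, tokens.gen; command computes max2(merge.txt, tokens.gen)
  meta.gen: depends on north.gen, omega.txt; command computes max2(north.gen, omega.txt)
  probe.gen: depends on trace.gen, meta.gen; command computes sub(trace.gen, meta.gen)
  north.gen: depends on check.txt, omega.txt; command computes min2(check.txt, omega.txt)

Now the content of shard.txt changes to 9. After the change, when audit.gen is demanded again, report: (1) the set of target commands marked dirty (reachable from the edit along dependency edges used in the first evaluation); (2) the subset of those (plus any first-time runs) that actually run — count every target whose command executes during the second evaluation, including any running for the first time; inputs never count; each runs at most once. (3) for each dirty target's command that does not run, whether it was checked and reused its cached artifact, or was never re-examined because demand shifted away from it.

Initial pass — values computed on the first demand:
  beta.gen = sub(-2, 3) = -5
  north.gen = min2(-2, 6) = -2
  meta.gen = max2(-2, 6) = 6
  bundle.gen = min2(6, -5) = -5
  tokens.gen = add(-5, 6) = 1
  patch.gen = max2(-8, 1) = 1
  trace.gen = max2(-5, 6) = 6
  probe.gen = sub(6, 6) = 0
  assets.gen = min2(0, 1) = 0
  gamma.gen = min2(0, 0) = 0
  audit.gen = sub(1, 0) = 1

Second demand — change propagation:
  beta.gen: re-runs because shard.txt 3->9; new result -11.
  bundle.gen: re-runs because beta.gen -5->-11; new result -11.
  tokens.gen: re-runs because bundle.gen -5->-11; new result -5.
  patch.gen: re-runs because tokens.gen 1->-5; new result -5.
  trace.gen: re-runs because beta.gen -5->-11; new result 6 (unchanged).
  probe.gen: re-examined; everything it read last time is the same (trace.gen unchanged, meta.gen unchanged) — cache 0 kept, no run.
  assets.gen: re-runs because tokens.gen 1->-5; new result -5.
  gamma.gen: re-runs because assets.gen 0->-5; new result -5.
  audit.gen: re-runs because patch.gen 1->-5; gamma.gen 0->-5; new result 0.

The important point: at probe.gen every value read last time is unchanged, so the dirty flag clears without a run.

Dirty set: assets.gen, audit.gen, beta.gen, bundle.gen, gamma.gen, patch.gen, probe.gen, tokens.gen, trace.gen.
Run set: assets.gen, audit.gen, beta.gen, bundle.gen, gamma.gen, patch.gen, tokens.gen, trace.gen (8 run).
Re-examined without running (cache reused): probe.gen.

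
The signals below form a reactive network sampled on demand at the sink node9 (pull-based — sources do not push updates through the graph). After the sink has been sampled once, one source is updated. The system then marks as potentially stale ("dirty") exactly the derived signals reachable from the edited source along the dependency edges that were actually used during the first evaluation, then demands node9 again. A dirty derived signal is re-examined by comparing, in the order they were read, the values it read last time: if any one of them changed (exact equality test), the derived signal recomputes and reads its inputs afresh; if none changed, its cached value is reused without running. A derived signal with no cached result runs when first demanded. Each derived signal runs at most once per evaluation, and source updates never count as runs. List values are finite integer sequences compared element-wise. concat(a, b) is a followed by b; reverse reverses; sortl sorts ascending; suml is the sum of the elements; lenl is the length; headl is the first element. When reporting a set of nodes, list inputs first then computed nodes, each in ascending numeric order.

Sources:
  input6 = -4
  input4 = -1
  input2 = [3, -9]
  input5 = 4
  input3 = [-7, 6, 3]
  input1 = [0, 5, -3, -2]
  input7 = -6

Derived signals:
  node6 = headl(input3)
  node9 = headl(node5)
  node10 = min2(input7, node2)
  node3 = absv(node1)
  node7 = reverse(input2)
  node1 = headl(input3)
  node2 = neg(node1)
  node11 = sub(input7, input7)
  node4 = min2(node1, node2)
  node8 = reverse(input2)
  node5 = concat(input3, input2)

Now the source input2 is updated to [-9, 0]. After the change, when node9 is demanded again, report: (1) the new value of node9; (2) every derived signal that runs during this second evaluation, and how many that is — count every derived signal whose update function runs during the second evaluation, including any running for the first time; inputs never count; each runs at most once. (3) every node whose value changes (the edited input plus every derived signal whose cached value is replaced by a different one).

node9 now evaluates to -7.
Run set: node5, node9 (2 run).
Changed values: input2, node5.

Initial pass — values computed on the first demand:
  node5 = concat([-7, 6, 3], [3, -9]) = [-7, 6, 3, 3, -9]
  node9 = headl([-7, 6, 3, 3, -9]) = -7

Second demand — change propagation:
  node5: re-runs because input2 [3, -9]->[-9, 0]; new result [-7, 6, 3, -9, 0].
  node9: re-runs because node5 [-7, 6, 3, 3, -9]->[-7, 6, 3, -9, 0]; new result -7 (unchanged).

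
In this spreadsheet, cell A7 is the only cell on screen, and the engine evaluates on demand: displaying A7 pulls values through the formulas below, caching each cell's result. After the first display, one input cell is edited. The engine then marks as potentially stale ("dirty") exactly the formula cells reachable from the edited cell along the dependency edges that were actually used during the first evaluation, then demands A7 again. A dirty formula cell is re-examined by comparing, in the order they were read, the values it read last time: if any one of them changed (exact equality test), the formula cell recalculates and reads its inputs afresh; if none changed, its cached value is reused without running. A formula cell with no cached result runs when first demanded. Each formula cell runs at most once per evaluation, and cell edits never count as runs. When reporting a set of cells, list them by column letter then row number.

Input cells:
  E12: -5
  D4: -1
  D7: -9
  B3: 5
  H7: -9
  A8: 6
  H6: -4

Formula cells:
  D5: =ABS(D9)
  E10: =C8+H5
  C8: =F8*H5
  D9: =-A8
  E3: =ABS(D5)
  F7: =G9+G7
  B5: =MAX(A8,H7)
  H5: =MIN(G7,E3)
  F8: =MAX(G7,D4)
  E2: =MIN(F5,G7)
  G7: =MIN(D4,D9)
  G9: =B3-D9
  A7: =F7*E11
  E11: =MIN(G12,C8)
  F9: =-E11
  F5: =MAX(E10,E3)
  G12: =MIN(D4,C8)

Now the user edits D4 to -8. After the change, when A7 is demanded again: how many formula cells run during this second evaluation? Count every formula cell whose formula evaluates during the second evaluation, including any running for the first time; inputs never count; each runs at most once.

Run set: A7, C8, E11, F7, F8, G7, G12, H5 (8 run).

Initial pass — values computed on the first demand:
  D9 = -(6) = -6
  D5 = ABS(-6) = 6
  E3 = ABS(6) = 6
  G7 = MIN(-1, -6) = -6
  F8 = MAX(-6, -1) = -1
  G9 = 5 - -6 = 11
  F7 = 11 + -6 = 5
  H5 = MIN(-6, 6) = -6
  C8 = -1 * -6 = 6
  G12 = MIN(-1, 6) = -1
  E11 = MIN(-1, 6) = -1
  A7 = 5 * -1 = -5

Second demand — change propagation:
  G7: re-runs because D4 -1->-8; new result -8.
  F7: re-runs because G7 -6->-8; new result 3.
  F8: re-runs because G7 -6->-8; D4 -1->-8; new result -8.
  H5: re-runs because G7 -6->-8; new result -8.
  C8: re-runs because F8 -1->-8; H5 -6->-8; new result 64.
  G12: re-runs because D4 -1->-8; C8 6->64; new result -8.
  E11: re-runs because G12 -1->-8; C8 6->64; new result -8.
  A7: re-runs because F7 5->3; E11 -1->-8; new result -24.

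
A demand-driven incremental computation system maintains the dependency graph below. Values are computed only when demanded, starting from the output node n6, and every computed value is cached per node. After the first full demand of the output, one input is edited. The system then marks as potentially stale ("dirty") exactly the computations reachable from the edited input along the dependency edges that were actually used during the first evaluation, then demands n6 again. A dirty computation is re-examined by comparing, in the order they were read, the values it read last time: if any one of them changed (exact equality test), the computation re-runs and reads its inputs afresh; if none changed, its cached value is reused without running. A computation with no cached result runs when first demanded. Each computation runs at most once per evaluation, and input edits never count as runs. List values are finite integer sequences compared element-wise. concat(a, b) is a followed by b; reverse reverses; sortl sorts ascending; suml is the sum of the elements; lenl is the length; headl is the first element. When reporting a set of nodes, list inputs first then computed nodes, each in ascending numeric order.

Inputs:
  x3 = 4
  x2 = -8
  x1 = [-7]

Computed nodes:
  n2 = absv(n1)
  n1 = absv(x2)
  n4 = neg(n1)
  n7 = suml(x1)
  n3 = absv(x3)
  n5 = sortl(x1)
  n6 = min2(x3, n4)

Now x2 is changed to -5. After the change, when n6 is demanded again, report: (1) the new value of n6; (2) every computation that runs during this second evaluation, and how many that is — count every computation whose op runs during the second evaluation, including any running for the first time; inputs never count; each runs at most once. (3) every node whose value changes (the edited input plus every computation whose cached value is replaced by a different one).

First evaluation (everything demanded from the output):
  n1 = absv(-8) = 8
  n4 = neg(8) = -8
  n6 = min2(4, -8) = -8

Propagation after the edit:
  n1: runs — x2 -8->-5; result 5.
  n4: runs — n1 8->5; result -5.
  n6: runs — n4 -8->-5; result -5.

New value of n6: -5.
Computations that run: n1, n4, n6 — 3 in total.
Values that change: x2, n1, n4, n6.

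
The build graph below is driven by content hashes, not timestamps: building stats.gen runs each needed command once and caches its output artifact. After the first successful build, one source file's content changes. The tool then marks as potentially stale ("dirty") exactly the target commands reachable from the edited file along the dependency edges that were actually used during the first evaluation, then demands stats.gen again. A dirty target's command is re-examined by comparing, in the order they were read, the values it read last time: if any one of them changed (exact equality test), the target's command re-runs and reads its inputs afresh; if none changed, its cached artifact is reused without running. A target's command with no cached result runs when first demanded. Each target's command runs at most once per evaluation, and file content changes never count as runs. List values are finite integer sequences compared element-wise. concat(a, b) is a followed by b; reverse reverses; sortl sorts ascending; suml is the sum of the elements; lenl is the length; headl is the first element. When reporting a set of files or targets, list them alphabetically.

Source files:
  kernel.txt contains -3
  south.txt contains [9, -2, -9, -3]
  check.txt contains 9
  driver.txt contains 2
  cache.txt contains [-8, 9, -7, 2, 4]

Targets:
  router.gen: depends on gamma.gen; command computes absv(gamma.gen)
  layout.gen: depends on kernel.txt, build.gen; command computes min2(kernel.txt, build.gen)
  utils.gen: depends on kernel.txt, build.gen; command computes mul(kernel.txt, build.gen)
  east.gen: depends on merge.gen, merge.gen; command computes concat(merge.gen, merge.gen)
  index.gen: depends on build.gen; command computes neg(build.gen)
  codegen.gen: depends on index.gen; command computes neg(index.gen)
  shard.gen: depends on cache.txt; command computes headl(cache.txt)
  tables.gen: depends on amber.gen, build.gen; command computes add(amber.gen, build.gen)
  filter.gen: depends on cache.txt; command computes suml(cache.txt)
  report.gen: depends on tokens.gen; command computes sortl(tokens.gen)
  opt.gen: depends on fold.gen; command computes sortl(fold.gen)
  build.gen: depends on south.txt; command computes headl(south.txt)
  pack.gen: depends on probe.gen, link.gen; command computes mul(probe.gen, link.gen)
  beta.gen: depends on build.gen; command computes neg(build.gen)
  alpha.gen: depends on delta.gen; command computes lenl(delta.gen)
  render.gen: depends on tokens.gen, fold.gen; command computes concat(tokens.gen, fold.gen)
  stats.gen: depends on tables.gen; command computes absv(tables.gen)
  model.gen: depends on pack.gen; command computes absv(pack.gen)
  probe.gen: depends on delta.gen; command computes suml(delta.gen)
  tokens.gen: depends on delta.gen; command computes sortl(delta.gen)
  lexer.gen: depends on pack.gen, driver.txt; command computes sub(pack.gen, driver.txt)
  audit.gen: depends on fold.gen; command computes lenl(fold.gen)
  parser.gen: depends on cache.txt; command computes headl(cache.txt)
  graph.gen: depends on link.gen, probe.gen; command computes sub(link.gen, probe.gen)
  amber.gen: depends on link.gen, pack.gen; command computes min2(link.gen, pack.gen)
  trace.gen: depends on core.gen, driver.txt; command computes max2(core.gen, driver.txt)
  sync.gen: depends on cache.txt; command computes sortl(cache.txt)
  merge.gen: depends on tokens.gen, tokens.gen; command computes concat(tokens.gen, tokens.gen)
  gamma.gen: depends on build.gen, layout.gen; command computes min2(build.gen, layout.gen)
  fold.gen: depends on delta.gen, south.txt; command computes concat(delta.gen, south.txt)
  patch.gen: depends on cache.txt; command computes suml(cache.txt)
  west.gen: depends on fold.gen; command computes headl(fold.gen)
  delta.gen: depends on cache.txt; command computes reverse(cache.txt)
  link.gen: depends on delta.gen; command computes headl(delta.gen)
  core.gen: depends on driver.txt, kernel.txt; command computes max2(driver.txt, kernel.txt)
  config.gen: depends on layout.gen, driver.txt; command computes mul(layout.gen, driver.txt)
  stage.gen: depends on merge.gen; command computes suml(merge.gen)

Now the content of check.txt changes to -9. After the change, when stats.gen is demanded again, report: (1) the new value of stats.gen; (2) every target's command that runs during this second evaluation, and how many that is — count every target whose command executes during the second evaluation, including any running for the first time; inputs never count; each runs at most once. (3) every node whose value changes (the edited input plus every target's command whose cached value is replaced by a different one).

stats.gen now evaluates to 9.
Run set: none (0 run).
Changed values: check.txt.
The important point: nothing the output needs ever reads check.txt, so the edit is invisible to it.

Initial pass — values computed on the first demand:
  build.gen = headl([9, -2, -9, -3]) = 9
  delta.gen = reverse([-8, 9, -7, 2, 4]) = [4, 2, -7, 9, -8]
  link.gen = headl([4, 2, -7, 9, -8]) = 4
  probe.gen = suml([4, 2, -7, 9, -8]) = 0
  pack.gen = mul(0, 4) = 0
  amber.gen = min2(4, 0) = 0
  tables.gen = add(0, 9) = 9
  stats.gen = absv(9) = 9

Second demand — change propagation:
  no demanded computation ever read check.txt, so the edit dirties nothing and nothing runs.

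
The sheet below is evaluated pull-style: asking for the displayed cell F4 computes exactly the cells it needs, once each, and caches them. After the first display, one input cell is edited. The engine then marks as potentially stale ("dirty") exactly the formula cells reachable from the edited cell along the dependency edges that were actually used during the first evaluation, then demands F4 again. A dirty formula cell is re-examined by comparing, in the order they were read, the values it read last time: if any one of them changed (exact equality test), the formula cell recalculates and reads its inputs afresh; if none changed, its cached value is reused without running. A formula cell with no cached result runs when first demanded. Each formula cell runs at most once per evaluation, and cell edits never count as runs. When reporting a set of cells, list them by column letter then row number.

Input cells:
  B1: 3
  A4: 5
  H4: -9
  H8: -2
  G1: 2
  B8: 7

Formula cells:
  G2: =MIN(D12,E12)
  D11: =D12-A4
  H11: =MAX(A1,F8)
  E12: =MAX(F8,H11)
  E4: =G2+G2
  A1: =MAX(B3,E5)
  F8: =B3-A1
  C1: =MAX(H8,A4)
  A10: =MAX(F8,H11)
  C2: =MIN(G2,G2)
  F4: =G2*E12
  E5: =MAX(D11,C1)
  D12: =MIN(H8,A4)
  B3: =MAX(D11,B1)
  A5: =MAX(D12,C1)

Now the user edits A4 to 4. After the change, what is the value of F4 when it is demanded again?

Demanding F4 again yields -8.

First demand of the output computes:
  C1 = MAX(-2, 5) = 5
  D12 = MIN(-2, 5) = -2
  D11 = -2 - 5 = -7
  B3 = MAX(-7, 3) = 3
  E5 = MAX(-7, 5) = 5
  A1 = MAX(3, 5) = 5
  F8 = 3 - 5 = -2
  H11 = MAX(5, -2) = 5
  E12 = MAX(-2, 5) = 5
  G2 = MIN(-2, 5) = -2
  F4 = -2 * 5 = -10

After the edit, cleaning proceeds:
  C1: a read changed (A4 5->4) — executes, giving 4.
  D12: a read changed (A4 5->4) — executes, giving -2 — identical to its old value.
  D11: a read changed (A4 5->4) — executes, giving -6.
  B3: a read changed (D11 -7->-6) — executes, giving 3 — identical to its old value.
  E5: a read changed (D11 -7->-6; C1 5->4) — executes, giving 4.
  A1: a read changed (E5 5->4) — executes, giving 4.
  F8: a read changed (A1 5->4) — executes, giving -1.
  H11: a read changed (A1 5->4; F8 -2->-1) — executes, giving 4.
  E12: a read changed (F8 -2->-1; H11 5->4) — executes, giving 4.
  G2: a read changed (E12 5->4) — executes, giving -2 — identical to its old value.
  F4: a read changed (E12 5->4) — executes, giving -8.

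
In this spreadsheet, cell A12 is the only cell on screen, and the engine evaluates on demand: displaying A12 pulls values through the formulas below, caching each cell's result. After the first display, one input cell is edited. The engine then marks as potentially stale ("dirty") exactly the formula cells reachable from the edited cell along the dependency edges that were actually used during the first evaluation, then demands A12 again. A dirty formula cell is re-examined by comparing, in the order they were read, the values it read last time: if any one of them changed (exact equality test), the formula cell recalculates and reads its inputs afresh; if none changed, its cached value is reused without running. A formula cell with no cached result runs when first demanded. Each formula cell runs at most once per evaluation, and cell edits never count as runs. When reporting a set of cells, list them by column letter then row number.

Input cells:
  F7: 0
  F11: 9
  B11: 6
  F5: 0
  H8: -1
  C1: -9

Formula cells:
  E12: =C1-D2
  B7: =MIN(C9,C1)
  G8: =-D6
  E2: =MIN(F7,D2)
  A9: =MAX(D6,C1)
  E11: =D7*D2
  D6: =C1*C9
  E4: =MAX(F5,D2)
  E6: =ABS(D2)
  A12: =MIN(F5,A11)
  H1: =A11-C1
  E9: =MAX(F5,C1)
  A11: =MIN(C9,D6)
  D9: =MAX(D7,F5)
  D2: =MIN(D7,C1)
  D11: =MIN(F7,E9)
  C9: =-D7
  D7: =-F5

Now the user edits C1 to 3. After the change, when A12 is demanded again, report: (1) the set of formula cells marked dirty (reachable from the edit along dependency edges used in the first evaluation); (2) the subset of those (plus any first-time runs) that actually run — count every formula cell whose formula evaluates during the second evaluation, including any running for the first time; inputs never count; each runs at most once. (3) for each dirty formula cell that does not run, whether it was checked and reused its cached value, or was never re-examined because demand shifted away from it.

Dirty set: A11, A12, D6.
Run set: D6 (1 run).
Re-examined without running (cache reused): A11, A12.
The important point: D6 recomputes to an identical value, and the output ends up unchanged.

Initial pass — values computed on the first demand:
  D7 = -(0) = 0
  C9 = -(0) = 0
  D6 = -9 * 0 = 0
  A11 = MIN(0, 0) = 0
  A12 = MIN(0, 0) = 0

Second demand — change propagation:
  D6: re-runs because C1 -9->3; new result 0 (unchanged).
  A11: re-examined; everything it read last time is the same (C9 unchanged, D6 unchanged) — cache 0 kept, no run.
  A12: re-examined; everything it read last time is the same (F5 unchanged, A11 unchanged) — cache 0 kept, no run.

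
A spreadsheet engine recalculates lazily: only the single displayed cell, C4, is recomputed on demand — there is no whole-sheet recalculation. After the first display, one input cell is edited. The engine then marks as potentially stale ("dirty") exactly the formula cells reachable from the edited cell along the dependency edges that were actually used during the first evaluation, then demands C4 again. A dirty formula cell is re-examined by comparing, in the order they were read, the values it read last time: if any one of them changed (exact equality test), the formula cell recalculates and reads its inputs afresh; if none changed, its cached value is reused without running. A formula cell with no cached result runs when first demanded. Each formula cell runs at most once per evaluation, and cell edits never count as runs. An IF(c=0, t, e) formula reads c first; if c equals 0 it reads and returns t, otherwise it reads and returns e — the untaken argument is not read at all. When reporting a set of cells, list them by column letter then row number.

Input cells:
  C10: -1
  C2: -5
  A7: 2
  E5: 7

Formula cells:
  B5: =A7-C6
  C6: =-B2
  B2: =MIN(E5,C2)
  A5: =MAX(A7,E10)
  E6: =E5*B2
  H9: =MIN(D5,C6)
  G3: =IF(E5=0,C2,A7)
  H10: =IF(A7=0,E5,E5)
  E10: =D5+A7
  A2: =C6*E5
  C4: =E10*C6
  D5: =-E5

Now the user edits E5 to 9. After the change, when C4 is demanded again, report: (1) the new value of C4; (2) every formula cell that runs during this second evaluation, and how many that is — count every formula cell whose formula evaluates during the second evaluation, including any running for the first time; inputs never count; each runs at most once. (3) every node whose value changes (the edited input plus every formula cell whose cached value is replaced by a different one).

First evaluation (everything demanded from the output):
  B2 = MIN(7, -5) = -5
  C6 = -(-5) = 5
  D5 = -(7) = -7
  E10 = -7 + 2 = -5
  C4 = -5 * 5 = -25

Propagation after the edit:
  B2: runs — E5 7->9; result -5 (same value as before).
  C6: checked — values it read are unchanged (B2 unchanged); reused cached 5 without running.
  D5: runs — E5 7->9; result -9.
  E10: runs — D5 -7->-9; result -7.
  C4: runs — E10 -5->-7; result -35.

Key observation: the cutoff stops propagation at C6 — its inputs' values are unchanged, so it reuses its cache.

New value of C4: -35.
Formula cells that run: B2, C4, D5, E10 — 4 in total.
Values that change: C4, D5, E5, E10.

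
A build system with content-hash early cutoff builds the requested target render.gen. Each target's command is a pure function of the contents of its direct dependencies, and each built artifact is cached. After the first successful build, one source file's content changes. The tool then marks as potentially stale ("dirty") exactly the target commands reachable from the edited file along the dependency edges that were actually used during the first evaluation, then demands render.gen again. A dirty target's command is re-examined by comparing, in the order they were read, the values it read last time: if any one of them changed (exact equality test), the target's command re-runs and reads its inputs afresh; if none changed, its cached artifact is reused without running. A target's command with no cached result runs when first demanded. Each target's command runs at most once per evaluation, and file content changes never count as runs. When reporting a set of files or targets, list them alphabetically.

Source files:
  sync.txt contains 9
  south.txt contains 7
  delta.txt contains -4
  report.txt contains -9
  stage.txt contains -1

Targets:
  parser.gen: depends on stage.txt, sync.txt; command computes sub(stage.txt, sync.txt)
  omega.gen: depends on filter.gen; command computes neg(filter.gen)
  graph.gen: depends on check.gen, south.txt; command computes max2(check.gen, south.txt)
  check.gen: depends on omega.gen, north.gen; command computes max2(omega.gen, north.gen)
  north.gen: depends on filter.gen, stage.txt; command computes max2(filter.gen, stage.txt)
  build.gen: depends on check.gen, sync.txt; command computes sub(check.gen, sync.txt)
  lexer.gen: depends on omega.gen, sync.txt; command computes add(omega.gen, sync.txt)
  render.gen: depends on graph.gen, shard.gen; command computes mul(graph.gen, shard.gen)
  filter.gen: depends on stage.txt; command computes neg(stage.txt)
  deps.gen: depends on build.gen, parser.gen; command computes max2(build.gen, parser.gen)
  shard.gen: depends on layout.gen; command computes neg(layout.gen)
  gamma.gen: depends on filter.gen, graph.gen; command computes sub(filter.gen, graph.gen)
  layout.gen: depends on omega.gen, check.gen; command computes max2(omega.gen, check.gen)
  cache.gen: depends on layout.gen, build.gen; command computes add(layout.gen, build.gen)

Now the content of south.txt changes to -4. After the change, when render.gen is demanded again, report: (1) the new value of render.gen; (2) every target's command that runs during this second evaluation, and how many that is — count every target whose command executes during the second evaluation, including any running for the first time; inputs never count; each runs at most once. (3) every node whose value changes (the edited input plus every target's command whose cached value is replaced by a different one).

First evaluation (everything demanded from the output):
  filter.gen = neg(-1) = 1
  north.gen = max2(1, -1) = 1
  omega.gen = neg(1) = -1
  check.gen = max2(-1, 1) = 1
  graph.gen = max2(1, 7) = 7
  layout.gen = max2(-1, 1) = 1
  shard.gen = neg(1) = -1
  render.gen = mul(7, -1) = -7

Propagation after the edit:
  graph.gen: runs — south.txt 7->-4; result 1.
  render.gen: runs — graph.gen 7->1; result -1.

New value of render.gen: -1.
Target commands that run: graph.gen, render.gen — 2 in total.
Values that change: graph.gen, render.gen, south.txt.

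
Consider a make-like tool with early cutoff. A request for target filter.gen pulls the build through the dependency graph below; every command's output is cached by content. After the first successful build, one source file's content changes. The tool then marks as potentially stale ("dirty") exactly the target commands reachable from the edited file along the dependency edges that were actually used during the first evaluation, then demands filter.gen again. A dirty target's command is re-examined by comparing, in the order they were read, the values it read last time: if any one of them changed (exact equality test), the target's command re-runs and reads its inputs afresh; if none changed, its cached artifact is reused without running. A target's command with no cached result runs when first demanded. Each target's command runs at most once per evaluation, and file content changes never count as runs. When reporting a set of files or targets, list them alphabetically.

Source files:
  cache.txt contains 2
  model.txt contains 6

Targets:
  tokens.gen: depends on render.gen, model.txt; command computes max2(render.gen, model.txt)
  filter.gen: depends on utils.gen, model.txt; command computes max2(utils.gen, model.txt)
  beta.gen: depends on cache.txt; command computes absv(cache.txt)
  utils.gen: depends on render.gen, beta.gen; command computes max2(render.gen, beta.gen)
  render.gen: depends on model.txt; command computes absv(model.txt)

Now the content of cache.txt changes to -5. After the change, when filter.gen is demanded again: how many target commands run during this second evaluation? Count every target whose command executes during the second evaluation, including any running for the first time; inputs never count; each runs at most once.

First demand of the output computes:
  beta.gen = absv(2) = 2
  render.gen = absv(6) = 6
  utils.gen = max2(6, 2) = 6
  filter.gen = max2(6, 6) = 6

After the edit, cleaning proceeds:
  beta.gen: a read changed (cache.txt 2->-5) — executes, giving 5.
  utils.gen: a read changed (beta.gen 2->5) — executes, giving 6 — identical to its old value.
  filter.gen: dirty, but its reads are unchanged (utils.gen unchanged, model.txt unchanged); cached 6 stands.

Note the absorption at utils.gen: it re-runs yet its value is the same, leaving the output's value untouched.

2 target commands run: beta.gen, utils.gen.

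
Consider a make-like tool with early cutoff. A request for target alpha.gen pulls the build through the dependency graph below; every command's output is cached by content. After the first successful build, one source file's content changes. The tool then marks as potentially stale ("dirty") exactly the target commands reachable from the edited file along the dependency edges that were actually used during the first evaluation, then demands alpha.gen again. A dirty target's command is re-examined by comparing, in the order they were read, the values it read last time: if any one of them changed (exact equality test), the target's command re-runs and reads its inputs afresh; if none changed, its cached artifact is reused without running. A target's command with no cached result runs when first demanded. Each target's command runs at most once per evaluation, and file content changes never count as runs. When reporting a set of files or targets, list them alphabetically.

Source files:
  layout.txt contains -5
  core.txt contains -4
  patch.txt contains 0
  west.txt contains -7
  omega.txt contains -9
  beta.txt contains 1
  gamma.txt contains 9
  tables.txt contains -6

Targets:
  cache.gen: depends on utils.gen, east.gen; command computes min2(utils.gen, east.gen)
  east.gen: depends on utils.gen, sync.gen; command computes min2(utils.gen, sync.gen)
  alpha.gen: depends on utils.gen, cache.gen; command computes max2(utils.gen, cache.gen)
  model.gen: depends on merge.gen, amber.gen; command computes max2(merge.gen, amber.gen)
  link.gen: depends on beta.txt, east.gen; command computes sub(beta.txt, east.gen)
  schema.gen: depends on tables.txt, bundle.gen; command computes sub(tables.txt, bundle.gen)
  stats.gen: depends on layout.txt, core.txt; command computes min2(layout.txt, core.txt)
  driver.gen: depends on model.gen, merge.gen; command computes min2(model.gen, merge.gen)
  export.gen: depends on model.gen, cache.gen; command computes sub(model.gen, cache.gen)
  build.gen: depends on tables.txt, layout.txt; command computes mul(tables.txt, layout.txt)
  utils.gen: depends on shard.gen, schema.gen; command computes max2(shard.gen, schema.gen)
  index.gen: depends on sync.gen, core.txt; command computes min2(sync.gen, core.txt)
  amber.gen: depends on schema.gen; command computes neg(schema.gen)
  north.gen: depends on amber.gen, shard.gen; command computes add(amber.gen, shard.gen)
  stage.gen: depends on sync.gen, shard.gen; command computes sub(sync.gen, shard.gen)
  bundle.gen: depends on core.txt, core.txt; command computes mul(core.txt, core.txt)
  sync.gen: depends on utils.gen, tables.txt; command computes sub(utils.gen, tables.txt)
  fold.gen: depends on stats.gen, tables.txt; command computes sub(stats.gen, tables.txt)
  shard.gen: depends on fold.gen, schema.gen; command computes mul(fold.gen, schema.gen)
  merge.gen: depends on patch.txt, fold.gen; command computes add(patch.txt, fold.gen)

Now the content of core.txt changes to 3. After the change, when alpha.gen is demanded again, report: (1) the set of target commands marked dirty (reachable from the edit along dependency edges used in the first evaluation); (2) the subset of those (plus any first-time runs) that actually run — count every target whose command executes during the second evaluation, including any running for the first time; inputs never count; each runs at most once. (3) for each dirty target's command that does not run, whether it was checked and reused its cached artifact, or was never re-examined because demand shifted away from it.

The edit dirties: alpha.gen, bundle.gen, cache.gen, east.gen, fold.gen, schema.gen, shard.gen, stats.gen, sync.gen, utils.gen.
9 target commands run: alpha.gen, bundle.gen, cache.gen, east.gen, schema.gen, shard.gen, stats.gen, sync.gen, utils.gen.
Cache hits after checking: fold.gen.
Note where the cutoff bites: fold.gen is checked, finds nothing changed, and keeps its cache.

First demand of the output computes:
  bundle.gen = mul(-4, -4) = 16
  schema.gen = sub(-6, 16) = -22
  stats.gen = min2(-5, -4) = -5
  fold.gen = sub(-5, -6) = 1
  shard.gen = mul(1, -22) = -22
  utils.gen = max2(-22, -22) = -22
  sync.gen = sub(-22, -6) = -16
  east.gen = min2(-22, -16) = -22
  cache.gen = min2(-22, -22) = -22
  alpha.gen = max2(-22, -22) = -22

After the edit, cleaning proceeds:
  bundle.gen: a read changed (core.txt -4->3; core.txt -4->3) — executes, giving 9.
  schema.gen: a read changed (bundle.gen 16->9) — executes, giving -15.
  stats.gen: a read changed (core.txt -4->3) — executes, giving -5 — identical to its old value.
  fold.gen: dirty, but its reads are unchanged (stats.gen unchanged, tables.txt unchanged); cached 1 stands.
  shard.gen: a read changed (schema.gen -22->-15) — executes, giving -15.
  utils.gen: a read changed (shard.gen -22->-15; schema.gen -22->-15) — executes, giving -15.
  sync.gen: a read changed (utils.gen -22->-15) — executes, giving -9.
  east.gen: a read changed (utils.gen -22->-15; sync.gen -16->-9) — executes, giving -15.
  cache.gen: a read changed (utils.gen -22->-15; east.gen -22->-15) — executes, giving -15.
  alpha.gen: a read changed (utils.gen -22->-15; cache.gen -22->-15) — executes, giving -15.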